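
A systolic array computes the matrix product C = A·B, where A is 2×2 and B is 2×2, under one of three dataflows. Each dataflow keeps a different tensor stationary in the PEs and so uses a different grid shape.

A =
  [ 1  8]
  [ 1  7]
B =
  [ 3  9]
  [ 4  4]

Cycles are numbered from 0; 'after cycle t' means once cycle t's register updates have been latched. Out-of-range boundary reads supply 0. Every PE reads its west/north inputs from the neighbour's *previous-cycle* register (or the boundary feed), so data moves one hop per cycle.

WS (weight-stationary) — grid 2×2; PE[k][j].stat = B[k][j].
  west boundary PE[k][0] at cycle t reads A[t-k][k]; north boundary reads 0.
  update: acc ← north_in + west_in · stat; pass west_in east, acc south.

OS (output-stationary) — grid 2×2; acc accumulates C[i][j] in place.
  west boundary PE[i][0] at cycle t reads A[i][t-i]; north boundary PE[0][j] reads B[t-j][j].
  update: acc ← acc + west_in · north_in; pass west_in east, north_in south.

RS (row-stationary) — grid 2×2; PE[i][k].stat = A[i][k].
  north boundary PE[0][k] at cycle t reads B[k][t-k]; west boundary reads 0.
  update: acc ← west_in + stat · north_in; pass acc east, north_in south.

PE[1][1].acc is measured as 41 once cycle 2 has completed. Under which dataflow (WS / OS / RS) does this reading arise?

dataflow = WS

WS (2×2 grid), PE[1][1]:
  after 0 — PE[1][1] acc=0, pass-E 0, pass-S 0
  after 1 — PE[1][1] acc=0, pass-E 0, pass-S 0
  after 2 — PE[1][1] acc=41, pass-E 8, pass-S 41
OS (2×2 grid), PE[1][1]:
  after 0 — PE[1][1] acc=0, pass-E 0, pass-S 0
  after 1 — PE[1][1] acc=0, pass-E 0, pass-S 0
  after 2 — PE[1][1] acc=9, pass-E 1, pass-S 9
RS (2×2 grid), PE[1][1]:
  after 0 — PE[1][1] acc=0, pass-E 0, pass-S 0
  after 1 — PE[1][1] acc=0, pass-E 0, pass-S 0
  after 2 — PE[1][1] acc=31, pass-E 31, pass-S 4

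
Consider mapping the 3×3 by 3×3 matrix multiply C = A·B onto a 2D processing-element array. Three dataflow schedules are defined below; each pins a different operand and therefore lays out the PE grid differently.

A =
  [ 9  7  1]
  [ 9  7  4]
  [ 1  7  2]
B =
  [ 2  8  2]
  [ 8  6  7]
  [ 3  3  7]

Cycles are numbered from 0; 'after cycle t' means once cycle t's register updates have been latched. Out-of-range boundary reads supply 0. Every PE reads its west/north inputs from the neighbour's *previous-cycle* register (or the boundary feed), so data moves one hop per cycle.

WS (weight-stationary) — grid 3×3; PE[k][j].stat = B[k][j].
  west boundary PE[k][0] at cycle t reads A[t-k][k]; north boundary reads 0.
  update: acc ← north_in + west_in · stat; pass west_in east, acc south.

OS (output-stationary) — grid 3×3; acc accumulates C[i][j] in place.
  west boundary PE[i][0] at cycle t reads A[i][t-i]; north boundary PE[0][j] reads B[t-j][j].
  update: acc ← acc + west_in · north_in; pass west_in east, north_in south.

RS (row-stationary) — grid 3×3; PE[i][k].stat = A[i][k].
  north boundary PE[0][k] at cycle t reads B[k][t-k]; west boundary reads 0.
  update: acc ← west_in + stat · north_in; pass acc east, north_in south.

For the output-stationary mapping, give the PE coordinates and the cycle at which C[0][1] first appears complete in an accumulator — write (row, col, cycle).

OS — PE[0][1] is where C[0][1] collects:
  cycle 0: PE[0][1] → acc 0, east 0, south 0
  cycle 1: PE[0][1] → acc 72, east 9, south 8
  cycle 2: PE[0][1] → acc 114, east 7, south 6
  cycle 3: PE[0][1] → acc 117, east 1, south 3

(row, col, cycle) = (0, 1, 3)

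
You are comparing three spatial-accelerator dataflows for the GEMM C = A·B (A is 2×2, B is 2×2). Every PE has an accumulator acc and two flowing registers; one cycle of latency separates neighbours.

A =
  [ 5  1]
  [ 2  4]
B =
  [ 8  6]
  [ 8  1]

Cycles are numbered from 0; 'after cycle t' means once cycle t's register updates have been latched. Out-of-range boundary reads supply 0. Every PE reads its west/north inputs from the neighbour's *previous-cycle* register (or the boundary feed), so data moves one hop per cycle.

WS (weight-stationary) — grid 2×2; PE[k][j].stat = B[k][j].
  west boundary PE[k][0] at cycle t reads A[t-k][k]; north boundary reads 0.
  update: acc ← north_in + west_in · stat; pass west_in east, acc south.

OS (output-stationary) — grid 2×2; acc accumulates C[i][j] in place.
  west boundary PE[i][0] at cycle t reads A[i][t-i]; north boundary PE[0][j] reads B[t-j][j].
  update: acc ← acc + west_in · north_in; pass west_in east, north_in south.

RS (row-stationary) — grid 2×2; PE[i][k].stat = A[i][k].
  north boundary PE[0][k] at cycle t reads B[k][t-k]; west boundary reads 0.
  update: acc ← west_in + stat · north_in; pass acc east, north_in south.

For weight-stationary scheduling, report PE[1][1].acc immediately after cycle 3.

WS 2×2: PE[1][1] cycle-by-cycle (with neighbour feeds):
  cycle 0: PE[0][1] → acc 0, east 0, south 0
  cycle 0: PE[1][0] → acc 0, east 0, south 0
  cycle 0: PE[1][1] → acc 0, east 0, south 0
  cycle 1: PE[0][1] → acc 30, east 5, south 30
  cycle 1: PE[1][0] → acc 48, east 1, south 48
  cycle 1: PE[1][1] → acc 0, east 0, south 0
  cycle 2: PE[0][1] → acc 12, east 2, south 12
  cycle 2: PE[1][0] → acc 48, east 4, south 48
  cycle 2: PE[1][1] → acc 31, east 1, south 31
  cycle 3: PE[0][1] → acc 0, east 0, south 0
  cycle 3: PE[1][0] → acc 0, east 0, south 0
  cycle 3: PE[1][1] → acc 16, east 4, south 16

PE[1][1].acc = 16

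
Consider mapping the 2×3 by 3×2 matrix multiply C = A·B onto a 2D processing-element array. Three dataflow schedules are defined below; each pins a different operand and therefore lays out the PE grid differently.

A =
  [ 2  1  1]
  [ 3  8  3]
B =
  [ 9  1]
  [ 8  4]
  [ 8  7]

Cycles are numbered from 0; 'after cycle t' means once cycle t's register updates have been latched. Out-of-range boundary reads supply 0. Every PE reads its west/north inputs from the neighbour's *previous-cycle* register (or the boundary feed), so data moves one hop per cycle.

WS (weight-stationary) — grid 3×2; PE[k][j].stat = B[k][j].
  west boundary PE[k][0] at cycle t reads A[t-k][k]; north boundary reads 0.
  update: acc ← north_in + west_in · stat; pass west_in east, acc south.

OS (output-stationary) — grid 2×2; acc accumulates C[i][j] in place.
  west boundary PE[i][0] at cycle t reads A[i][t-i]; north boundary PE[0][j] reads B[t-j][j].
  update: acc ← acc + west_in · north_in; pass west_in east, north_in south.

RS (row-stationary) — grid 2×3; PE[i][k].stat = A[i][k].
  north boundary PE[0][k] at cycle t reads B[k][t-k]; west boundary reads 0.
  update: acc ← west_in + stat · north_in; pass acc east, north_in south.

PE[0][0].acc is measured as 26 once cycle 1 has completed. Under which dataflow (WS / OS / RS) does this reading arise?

— WS: 3×2; PE[0][0] trace:
  c0 r0c0: 18 / 2 / 18
  c1 r0c0: 27 / 3 / 27
— OS: 2×2; PE[0][0] trace:
  c0 r0c0: 18 / 2 / 9
  c1 r0c0: 26 / 1 / 8
— RS: 2×3; PE[0][0] trace:
  c0 r0c0: 18 / 18 / 9
  c1 r0c0: 2 / 2 / 1

dataflow = OS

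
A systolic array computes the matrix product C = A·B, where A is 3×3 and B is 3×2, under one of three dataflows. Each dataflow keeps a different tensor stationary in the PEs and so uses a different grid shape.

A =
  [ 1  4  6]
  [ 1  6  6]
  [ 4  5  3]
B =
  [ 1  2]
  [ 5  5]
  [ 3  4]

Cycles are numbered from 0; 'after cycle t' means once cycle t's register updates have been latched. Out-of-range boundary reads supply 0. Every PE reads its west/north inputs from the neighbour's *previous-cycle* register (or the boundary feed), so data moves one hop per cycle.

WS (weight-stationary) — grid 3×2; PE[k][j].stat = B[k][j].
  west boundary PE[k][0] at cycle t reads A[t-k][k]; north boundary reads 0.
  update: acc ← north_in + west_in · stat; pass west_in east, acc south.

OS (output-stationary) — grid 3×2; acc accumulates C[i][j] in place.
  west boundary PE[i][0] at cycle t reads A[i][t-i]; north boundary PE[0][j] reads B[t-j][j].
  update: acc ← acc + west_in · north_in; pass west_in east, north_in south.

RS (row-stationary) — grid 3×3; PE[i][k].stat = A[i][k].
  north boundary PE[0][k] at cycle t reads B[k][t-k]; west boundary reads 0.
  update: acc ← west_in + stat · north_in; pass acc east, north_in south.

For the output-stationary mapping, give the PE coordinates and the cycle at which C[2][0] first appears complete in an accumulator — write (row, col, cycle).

(row, col, cycle) = (2, 0, 4)

OS: C[2][0] accumulates in PE[2][0]:
  0: (2,0).acc=0  regs=<0,0>
  1: (2,0).acc=0  regs=<0,0>
  2: (2,0).acc=4  regs=<4,1>
  3: (2,0).acc=29  regs=<5,5>
  4: (2,0).acc=38  regs=<3,3>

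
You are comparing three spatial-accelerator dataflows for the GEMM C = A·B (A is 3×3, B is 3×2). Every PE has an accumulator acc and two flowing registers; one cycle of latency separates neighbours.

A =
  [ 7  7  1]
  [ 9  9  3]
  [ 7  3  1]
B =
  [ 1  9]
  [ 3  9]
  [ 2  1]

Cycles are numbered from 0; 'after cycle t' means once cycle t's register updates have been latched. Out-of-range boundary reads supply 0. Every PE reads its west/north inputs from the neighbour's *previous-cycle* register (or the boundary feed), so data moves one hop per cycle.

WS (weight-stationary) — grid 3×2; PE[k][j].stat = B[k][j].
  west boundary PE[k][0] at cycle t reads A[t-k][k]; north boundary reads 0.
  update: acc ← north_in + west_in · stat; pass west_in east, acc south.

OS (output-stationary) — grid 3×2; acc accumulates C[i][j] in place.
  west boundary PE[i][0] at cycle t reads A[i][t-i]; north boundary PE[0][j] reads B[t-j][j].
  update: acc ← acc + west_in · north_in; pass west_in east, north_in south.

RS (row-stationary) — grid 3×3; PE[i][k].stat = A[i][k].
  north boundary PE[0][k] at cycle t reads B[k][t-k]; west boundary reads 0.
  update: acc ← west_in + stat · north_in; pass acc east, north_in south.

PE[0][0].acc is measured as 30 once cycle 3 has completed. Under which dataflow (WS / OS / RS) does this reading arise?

dataflow = OS

— WS: 3×2; PE[0][0] trace:
  after 0 — PE[0][0] acc=7, pass-E 7, pass-S 7
  after 1 — PE[0][0] acc=9, pass-E 9, pass-S 9
  after 2 — PE[0][0] acc=7, pass-E 7, pass-S 7
  after 3 — PE[0][0] acc=0, pass-E 0, pass-S 0
— OS: 3×2; PE[0][0] trace:
  after 0 — PE[0][0] acc=7, pass-E 7, pass-S 1
  after 1 — PE[0][0] acc=28, pass-E 7, pass-S 3
  after 2 — PE[0][0] acc=30, pass-E 1, pass-S 2
  after 3 — PE[0][0] acc=30, pass-E 0, pass-S 0
— RS: 3×3; PE[0][0] trace:
  after 0 — PE[0][0] acc=7, pass-E 7, pass-S 1
  after 1 — PE[0][0] acc=63, pass-E 63, pass-S 9
  after 2 — PE[0][0] acc=0, pass-E 0, pass-S 0
  after 3 — PE[0][0] acc=0, pass-E 0, pass-S 0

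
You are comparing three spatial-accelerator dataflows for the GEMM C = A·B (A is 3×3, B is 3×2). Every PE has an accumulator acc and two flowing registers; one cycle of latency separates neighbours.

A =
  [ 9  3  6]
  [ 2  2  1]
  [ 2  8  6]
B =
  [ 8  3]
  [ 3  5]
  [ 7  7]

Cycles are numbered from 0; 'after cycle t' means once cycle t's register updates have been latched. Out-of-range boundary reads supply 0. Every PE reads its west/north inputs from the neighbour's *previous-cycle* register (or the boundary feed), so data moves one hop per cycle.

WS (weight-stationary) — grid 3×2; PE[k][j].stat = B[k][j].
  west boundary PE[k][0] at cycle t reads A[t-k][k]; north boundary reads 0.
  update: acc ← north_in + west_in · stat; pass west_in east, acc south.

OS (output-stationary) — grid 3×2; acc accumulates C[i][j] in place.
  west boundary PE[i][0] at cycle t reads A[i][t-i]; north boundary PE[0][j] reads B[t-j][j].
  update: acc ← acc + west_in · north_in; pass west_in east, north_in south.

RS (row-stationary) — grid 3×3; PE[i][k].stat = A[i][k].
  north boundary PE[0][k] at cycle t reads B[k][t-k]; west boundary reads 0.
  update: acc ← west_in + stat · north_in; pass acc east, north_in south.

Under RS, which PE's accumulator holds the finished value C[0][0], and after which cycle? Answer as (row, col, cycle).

RS: C[0][0] accumulates in PE[0][2]:
  t=0 PE[0][2]: acc=0 h=0 v=0
  t=1 PE[0][2]: acc=0 h=0 v=0
  t=2 PE[0][2]: acc=123 h=123 v=7

(row, col, cycle) = (0, 2, 2)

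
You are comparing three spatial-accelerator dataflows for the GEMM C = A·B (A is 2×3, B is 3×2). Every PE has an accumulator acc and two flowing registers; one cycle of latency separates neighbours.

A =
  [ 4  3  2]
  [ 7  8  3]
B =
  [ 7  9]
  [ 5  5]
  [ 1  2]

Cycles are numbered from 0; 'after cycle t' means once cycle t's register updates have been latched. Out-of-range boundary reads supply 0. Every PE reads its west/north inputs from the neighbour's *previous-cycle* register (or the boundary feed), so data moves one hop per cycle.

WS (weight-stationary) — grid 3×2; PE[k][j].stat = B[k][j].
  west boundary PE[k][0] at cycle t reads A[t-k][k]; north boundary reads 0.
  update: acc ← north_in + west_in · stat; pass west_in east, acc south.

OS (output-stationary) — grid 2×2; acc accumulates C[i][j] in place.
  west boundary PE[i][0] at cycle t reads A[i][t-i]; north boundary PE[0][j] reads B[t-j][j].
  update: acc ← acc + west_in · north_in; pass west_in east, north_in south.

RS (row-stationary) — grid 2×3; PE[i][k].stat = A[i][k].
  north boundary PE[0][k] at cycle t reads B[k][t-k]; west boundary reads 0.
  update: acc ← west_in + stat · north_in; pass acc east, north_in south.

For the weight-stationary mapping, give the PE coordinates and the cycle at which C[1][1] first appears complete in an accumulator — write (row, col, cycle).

WS: C[1][1] accumulates in PE[2][1]:
  [0] (2,1) acc=0 (h:0 v:0)
  [1] (2,1) acc=0 (h:0 v:0)
  [2] (2,1) acc=0 (h:0 v:0)
  [3] (2,1) acc=55 (h:2 v:55)
  [4] (2,1) acc=109 (h:3 v:109)

(row, col, cycle) = (2, 1, 4)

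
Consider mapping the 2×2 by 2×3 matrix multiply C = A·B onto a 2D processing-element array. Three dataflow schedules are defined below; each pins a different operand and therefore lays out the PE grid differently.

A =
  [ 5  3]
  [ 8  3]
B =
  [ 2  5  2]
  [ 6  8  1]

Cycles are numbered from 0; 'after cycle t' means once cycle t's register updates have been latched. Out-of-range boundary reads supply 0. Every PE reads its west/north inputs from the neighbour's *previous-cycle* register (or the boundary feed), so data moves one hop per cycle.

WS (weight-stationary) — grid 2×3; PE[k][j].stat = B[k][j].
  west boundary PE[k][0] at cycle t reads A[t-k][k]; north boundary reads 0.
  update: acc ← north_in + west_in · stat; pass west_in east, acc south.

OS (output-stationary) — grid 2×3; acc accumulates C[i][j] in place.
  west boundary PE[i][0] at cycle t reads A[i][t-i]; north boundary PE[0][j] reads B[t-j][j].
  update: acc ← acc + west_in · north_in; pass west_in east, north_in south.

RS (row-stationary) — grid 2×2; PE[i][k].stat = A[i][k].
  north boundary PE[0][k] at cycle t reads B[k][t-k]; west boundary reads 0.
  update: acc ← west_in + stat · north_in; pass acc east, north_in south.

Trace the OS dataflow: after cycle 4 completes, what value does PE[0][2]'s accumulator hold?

OS 2×3: PE[0][2] cycle-by-cycle (with neighbour feeds):
  step 0 · PE0,1: acc=0; fwd→0 fwd↓0
  step 0 · PE0,2: acc=0; fwd→0 fwd↓0
  step 1 · PE0,1: acc=25; fwd→5 fwd↓5
  step 1 · PE0,2: acc=0; fwd→0 fwd↓0
  step 2 · PE0,1: acc=49; fwd→3 fwd↓8
  step 2 · PE0,2: acc=10; fwd→5 fwd↓2
  step 3 · PE0,1: acc=49; fwd→0 fwd↓0
  step 3 · PE0,2: acc=13; fwd→3 fwd↓1
  step 4 · PE0,1: acc=49; fwd→0 fwd↓0
  step 4 · PE0,2: acc=13; fwd→0 fwd↓0

PE[0][2].acc = 13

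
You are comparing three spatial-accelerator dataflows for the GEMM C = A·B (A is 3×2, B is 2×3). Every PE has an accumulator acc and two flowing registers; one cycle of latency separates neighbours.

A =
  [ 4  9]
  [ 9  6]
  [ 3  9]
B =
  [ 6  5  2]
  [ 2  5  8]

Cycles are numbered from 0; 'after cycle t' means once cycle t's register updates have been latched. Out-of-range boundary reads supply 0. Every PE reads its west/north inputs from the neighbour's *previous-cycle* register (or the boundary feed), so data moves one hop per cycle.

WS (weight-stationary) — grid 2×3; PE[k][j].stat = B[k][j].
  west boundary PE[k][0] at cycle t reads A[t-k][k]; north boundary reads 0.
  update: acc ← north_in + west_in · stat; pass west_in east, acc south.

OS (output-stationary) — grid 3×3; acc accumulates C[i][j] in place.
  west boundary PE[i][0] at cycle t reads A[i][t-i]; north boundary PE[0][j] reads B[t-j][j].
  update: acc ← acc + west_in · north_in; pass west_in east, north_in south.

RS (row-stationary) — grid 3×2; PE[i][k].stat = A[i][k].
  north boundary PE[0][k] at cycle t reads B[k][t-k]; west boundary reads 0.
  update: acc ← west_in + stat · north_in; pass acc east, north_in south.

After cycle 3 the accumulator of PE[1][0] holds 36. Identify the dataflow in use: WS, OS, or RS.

WS [2×3] PE[1][0] across cycles:
  after 0 — PE[1][0] acc=0, pass-E 0, pass-S 0
  after 1 — PE[1][0] acc=42, pass-E 9, pass-S 42
  after 2 — PE[1][0] acc=66, pass-E 6, pass-S 66
  after 3 — PE[1][0] acc=36, pass-E 9, pass-S 36
OS [3×3] PE[1][0] across cycles:
  after 0 — PE[1][0] acc=0, pass-E 0, pass-S 0
  after 1 — PE[1][0] acc=54, pass-E 9, pass-S 6
  after 2 — PE[1][0] acc=66, pass-E 6, pass-S 2
  after 3 — PE[1][0] acc=66, pass-E 0, pass-S 0
RS [3×2] PE[1][0] across cycles:
  after 0 — PE[1][0] acc=0, pass-E 0, pass-S 0
  after 1 — PE[1][0] acc=54, pass-E 54, pass-S 6
  after 2 — PE[1][0] acc=45, pass-E 45, pass-S 5
  after 3 — PE[1][0] acc=18, pass-E 18, pass-S 2

dataflow = WS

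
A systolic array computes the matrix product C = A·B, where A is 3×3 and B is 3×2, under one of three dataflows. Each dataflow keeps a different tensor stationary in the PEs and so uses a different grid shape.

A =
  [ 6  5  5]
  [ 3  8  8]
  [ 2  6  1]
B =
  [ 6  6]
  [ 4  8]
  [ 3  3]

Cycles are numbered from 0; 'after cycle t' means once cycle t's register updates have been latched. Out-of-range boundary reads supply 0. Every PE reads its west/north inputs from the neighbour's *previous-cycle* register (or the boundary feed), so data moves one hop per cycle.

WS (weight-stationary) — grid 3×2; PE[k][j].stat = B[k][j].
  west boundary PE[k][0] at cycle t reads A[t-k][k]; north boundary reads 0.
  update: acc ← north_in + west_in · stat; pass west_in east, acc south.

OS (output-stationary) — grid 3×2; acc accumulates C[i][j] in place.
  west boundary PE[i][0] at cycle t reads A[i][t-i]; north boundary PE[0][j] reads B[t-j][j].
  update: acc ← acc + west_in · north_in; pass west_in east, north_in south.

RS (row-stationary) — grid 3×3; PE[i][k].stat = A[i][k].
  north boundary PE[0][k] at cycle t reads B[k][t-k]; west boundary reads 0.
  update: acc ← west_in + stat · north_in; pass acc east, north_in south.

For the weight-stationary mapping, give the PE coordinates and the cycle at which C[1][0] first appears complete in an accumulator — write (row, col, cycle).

(row, col, cycle) = (2, 0, 3)

WS — PE[2][0] is where C[1][0] collects:
  [0] (2,0) acc=0 (h:0 v:0)
  [1] (2,0) acc=0 (h:0 v:0)
  [2] (2,0) acc=71 (h:5 v:71)
  [3] (2,0) acc=74 (h:8 v:74)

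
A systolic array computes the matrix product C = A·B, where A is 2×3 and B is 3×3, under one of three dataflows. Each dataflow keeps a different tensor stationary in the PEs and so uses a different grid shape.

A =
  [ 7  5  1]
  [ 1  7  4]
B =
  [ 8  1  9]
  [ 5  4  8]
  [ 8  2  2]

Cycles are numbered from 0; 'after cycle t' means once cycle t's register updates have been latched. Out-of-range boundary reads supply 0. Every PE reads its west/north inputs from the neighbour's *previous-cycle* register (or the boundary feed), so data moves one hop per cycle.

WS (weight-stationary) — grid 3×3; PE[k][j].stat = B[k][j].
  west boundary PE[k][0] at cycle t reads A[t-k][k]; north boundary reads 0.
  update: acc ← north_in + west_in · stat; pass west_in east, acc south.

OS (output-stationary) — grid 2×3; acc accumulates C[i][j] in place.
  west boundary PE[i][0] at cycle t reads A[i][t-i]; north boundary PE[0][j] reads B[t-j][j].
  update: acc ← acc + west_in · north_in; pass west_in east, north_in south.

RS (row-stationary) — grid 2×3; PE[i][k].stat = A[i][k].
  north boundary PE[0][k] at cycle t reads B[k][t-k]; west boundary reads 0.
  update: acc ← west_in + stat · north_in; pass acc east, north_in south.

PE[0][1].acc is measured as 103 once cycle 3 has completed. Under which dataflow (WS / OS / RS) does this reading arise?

dataflow = RS

WS (3×3 grid), PE[0][1]:
  c0 r0c1: 0 / 0 / 0
  c1 r0c1: 7 / 7 / 7
  c2 r0c1: 1 / 1 / 1
  c3 r0c1: 0 / 0 / 0
OS (2×3 grid), PE[0][1]:
  c0 r0c1: 0 / 0 / 0
  c1 r0c1: 7 / 7 / 1
  c2 r0c1: 27 / 5 / 4
  c3 r0c1: 29 / 1 / 2
RS (2×3 grid), PE[0][1]:
  c0 r0c1: 0 / 0 / 0
  c1 r0c1: 81 / 81 / 5
  c2 r0c1: 27 / 27 / 4
  c3 r0c1: 103 / 103 / 8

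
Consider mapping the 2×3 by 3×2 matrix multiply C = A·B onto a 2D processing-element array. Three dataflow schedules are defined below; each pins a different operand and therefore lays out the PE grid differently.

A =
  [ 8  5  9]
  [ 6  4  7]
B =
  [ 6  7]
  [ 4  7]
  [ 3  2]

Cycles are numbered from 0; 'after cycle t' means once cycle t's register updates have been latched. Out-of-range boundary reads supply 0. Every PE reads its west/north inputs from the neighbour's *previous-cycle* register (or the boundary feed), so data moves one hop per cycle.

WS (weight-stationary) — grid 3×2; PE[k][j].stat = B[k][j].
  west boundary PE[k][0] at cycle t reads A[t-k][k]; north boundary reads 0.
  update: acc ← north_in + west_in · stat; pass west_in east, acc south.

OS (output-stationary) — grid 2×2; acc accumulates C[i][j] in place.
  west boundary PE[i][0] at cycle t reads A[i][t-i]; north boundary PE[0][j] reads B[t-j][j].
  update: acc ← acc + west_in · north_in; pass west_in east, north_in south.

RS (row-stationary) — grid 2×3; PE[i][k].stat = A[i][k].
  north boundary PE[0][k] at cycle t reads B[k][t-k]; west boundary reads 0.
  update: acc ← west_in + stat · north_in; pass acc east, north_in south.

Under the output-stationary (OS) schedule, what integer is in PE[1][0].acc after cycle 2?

OS 2×2: PE[1][0] cycle-by-cycle (with neighbour feeds):
  step 0 · PE0,0: acc=48; fwd→8 fwd↓6
  step 0 · PE1,0: acc=0; fwd→0 fwd↓0
  step 1 · PE0,0: acc=68; fwd→5 fwd↓4
  step 1 · PE1,0: acc=36; fwd→6 fwd↓6
  step 2 · PE0,0: acc=95; fwd→9 fwd↓3
  step 2 · PE1,0: acc=52; fwd→4 fwd↓4

PE[1][0].acc = 52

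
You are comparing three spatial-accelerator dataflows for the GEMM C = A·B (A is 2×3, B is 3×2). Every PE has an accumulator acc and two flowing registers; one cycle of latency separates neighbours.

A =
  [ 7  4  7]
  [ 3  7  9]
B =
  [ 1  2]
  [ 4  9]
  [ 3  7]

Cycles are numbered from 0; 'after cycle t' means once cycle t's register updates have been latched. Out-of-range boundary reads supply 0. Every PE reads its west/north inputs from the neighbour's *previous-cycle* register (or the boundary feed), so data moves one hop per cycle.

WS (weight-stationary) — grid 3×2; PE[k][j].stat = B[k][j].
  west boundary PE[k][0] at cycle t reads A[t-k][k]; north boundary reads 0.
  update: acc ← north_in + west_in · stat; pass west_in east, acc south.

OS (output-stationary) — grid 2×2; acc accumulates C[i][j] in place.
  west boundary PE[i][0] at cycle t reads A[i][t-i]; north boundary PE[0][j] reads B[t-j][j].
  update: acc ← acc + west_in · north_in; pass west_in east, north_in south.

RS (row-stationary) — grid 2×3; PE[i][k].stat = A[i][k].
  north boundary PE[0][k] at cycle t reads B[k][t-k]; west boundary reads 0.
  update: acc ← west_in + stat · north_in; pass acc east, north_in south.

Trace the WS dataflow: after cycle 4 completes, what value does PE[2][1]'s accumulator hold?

WS (3×2). Following PE[2][1] plus its west/north inputs:
  0: (1,1).acc=0  regs=<0,0>
  0: (2,0).acc=0  regs=<0,0>
  0: (2,1).acc=0  regs=<0,0>
  1: (1,1).acc=0  regs=<0,0>
  1: (2,0).acc=0  regs=<0,0>
  1: (2,1).acc=0  regs=<0,0>
  2: (1,1).acc=50  regs=<4,50>
  2: (2,0).acc=44  regs=<7,44>
  2: (2,1).acc=0  regs=<0,0>
  3: (1,1).acc=69  regs=<7,69>
  3: (2,0).acc=58  regs=<9,58>
  3: (2,1).acc=99  regs=<7,99>
  4: (1,1).acc=0  regs=<0,0>
  4: (2,0).acc=0  regs=<0,0>
  4: (2,1).acc=132  regs=<9,132>

PE[2][1].acc = 132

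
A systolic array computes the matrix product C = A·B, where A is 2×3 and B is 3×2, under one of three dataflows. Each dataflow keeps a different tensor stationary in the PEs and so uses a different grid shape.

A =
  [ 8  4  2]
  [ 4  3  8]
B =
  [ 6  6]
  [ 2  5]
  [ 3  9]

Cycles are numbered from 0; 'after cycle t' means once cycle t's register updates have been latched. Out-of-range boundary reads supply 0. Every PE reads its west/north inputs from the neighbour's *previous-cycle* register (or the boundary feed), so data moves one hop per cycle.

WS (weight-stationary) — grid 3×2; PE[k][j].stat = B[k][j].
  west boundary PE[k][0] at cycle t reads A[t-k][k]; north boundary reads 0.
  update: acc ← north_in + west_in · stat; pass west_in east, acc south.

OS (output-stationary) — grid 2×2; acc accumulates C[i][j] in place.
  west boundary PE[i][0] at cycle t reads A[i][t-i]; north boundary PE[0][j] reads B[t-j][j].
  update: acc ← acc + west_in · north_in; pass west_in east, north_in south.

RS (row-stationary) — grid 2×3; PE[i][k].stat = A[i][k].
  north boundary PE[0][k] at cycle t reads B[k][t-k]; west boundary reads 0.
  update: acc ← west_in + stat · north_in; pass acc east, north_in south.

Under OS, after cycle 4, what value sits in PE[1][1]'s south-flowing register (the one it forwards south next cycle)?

OS (2×2). Following PE[1][1] plus its west/north inputs:
  cycle 0: PE[0][1] → acc 0, east 0, south 0
  cycle 0: PE[1][0] → acc 0, east 0, south 0
  cycle 0: PE[1][1] → acc 0, east 0, south 0
  cycle 1: PE[0][1] → acc 48, east 8, south 6
  cycle 1: PE[1][0] → acc 24, east 4, south 6
  cycle 1: PE[1][1] → acc 0, east 0, south 0
  cycle 2: PE[0][1] → acc 68, east 4, south 5
  cycle 2: PE[1][0] → acc 30, east 3, south 2
  cycle 2: PE[1][1] → acc 24, east 4, south 6
  cycle 3: PE[0][1] → acc 86, east 2, south 9
  cycle 3: PE[1][0] → acc 54, east 8, south 3
  cycle 3: PE[1][1] → acc 39, east 3, south 5
  cycle 4: PE[0][1] → acc 86, east 0, south 0
  cycle 4: PE[1][0] → acc 54, east 0, south 0
  cycle 4: PE[1][1] → acc 111, east 8, south 9

register = 9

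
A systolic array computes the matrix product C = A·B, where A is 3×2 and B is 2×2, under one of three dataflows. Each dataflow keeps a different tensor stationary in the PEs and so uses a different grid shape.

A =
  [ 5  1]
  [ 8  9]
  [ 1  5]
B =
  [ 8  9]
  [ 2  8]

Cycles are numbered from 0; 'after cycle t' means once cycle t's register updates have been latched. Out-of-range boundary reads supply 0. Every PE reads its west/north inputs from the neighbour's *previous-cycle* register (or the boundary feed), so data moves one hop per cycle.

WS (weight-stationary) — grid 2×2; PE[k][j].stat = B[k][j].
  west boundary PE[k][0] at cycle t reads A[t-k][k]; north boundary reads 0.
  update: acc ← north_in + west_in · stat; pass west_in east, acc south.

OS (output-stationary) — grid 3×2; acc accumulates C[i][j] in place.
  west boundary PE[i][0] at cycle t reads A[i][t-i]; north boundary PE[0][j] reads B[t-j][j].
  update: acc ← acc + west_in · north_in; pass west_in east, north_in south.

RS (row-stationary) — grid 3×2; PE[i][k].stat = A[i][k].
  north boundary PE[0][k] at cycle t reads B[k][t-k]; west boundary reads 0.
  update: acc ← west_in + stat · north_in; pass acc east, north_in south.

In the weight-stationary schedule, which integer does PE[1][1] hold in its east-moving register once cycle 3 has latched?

register = 9

WS on a 2×2 grid — tracing PE[1][1] and its feeders:
  after 0 — PE[0][1] acc=0, pass-E 0, pass-S 0
  after 0 — PE[1][0] acc=0, pass-E 0, pass-S 0
  after 0 — PE[1][1] acc=0, pass-E 0, pass-S 0
  after 1 — PE[0][1] acc=45, pass-E 5, pass-S 45
  after 1 — PE[1][0] acc=42, pass-E 1, pass-S 42
  after 1 — PE[1][1] acc=0, pass-E 0, pass-S 0
  after 2 — PE[0][1] acc=72, pass-E 8, pass-S 72
  after 2 — PE[1][0] acc=82, pass-E 9, pass-S 82
  after 2 — PE[1][1] acc=53, pass-E 1, pass-S 53
  after 3 — PE[0][1] acc=9, pass-E 1, pass-S 9
  after 3 — PE[1][0] acc=18, pass-E 5, pass-S 18
  after 3 — PE[1][1] acc=144, pass-E 9, pass-S 144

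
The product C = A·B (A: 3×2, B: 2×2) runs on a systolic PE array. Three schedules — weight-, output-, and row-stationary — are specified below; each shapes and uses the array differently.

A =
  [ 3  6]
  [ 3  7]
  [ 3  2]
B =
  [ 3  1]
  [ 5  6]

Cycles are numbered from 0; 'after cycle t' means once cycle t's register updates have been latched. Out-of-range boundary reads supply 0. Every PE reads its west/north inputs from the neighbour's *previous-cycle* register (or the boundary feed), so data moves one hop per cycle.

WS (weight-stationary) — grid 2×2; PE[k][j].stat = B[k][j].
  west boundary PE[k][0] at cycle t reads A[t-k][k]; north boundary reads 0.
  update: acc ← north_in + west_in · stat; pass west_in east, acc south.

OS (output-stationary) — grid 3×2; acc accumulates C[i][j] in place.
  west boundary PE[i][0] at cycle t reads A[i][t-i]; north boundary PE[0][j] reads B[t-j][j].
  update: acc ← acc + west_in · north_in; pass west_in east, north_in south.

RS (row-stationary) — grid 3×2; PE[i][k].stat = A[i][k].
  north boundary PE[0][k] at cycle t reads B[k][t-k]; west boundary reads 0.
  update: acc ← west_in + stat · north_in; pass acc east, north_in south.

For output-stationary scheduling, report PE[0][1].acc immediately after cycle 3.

Tracing OS — 3×2 array, target PE[0][1]:
  [0] (0,0) acc=9 (h:3 v:3)
  [0] (0,1) acc=0 (h:0 v:0)
  [1] (0,0) acc=39 (h:6 v:5)
  [1] (0,1) acc=3 (h:3 v:1)
  [2] (0,0) acc=39 (h:0 v:0)
  [2] (0,1) acc=39 (h:6 v:6)
  [3] (0,0) acc=39 (h:0 v:0)
  [3] (0,1) acc=39 (h:0 v:0)

PE[0][1].acc = 39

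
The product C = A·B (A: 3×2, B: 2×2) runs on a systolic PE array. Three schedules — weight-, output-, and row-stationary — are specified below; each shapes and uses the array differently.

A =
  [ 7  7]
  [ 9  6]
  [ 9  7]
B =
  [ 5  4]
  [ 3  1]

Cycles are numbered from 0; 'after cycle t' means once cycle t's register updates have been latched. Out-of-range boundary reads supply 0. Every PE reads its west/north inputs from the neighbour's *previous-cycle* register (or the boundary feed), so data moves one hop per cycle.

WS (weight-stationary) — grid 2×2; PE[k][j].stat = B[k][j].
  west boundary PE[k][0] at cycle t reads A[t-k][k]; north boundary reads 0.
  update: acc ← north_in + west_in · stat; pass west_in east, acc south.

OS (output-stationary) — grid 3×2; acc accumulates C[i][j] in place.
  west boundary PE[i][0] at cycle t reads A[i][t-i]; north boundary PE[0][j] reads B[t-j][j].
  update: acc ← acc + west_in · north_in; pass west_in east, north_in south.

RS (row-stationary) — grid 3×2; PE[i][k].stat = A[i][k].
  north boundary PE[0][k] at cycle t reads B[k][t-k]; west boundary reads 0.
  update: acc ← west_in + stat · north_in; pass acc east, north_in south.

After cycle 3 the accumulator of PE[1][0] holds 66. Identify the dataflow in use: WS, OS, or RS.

dataflow = WS

WS (2×2 grid), PE[1][0]:
  cycle 0: PE[1][0] → acc 0, east 0, south 0
  cycle 1: PE[1][0] → acc 56, east 7, south 56
  cycle 2: PE[1][0] → acc 63, east 6, south 63
  cycle 3: PE[1][0] → acc 66, east 7, south 66
OS (3×2 grid), PE[1][0]:
  cycle 0: PE[1][0] → acc 0, east 0, south 0
  cycle 1: PE[1][0] → acc 45, east 9, south 5
  cycle 2: PE[1][0] → acc 63, east 6, south 3
  cycle 3: PE[1][0] → acc 63, east 0, south 0
RS (3×2 grid), PE[1][0]:
  cycle 0: PE[1][0] → acc 0, east 0, south 0
  cycle 1: PE[1][0] → acc 45, east 45, south 5
  cycle 2: PE[1][0] → acc 36, east 36, south 4
  cycle 3: PE[1][0] → acc 0, east 0, south 0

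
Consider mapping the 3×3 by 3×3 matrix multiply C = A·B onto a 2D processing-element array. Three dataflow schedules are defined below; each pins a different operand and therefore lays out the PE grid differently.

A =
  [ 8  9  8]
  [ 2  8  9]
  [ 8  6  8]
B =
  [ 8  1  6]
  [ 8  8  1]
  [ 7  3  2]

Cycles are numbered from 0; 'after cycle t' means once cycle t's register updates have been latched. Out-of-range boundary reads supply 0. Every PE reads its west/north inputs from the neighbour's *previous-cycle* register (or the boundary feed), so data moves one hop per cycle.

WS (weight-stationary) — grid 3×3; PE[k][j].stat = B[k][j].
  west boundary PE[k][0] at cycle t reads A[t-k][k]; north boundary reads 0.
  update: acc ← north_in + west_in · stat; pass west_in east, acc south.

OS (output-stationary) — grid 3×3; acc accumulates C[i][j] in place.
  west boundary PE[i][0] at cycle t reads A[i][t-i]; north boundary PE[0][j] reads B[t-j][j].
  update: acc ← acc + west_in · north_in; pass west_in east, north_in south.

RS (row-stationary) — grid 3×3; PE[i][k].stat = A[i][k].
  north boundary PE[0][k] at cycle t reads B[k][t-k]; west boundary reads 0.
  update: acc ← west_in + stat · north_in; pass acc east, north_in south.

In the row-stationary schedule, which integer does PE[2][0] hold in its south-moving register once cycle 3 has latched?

RS (3×3). Following PE[2][0] plus its west/north inputs:
  cycle 0: PE[1][0] → acc 0, east 0, south 0
  cycle 0: PE[2][0] → acc 0, east 0, south 0
  cycle 1: PE[1][0] → acc 16, east 16, south 8
  cycle 1: PE[2][0] → acc 0, east 0, south 0
  cycle 2: PE[1][0] → acc 2, east 2, south 1
  cycle 2: PE[2][0] → acc 64, east 64, south 8
  cycle 3: PE[1][0] → acc 12, east 12, south 6
  cycle 3: PE[2][0] → acc 8, east 8, south 1

register = 1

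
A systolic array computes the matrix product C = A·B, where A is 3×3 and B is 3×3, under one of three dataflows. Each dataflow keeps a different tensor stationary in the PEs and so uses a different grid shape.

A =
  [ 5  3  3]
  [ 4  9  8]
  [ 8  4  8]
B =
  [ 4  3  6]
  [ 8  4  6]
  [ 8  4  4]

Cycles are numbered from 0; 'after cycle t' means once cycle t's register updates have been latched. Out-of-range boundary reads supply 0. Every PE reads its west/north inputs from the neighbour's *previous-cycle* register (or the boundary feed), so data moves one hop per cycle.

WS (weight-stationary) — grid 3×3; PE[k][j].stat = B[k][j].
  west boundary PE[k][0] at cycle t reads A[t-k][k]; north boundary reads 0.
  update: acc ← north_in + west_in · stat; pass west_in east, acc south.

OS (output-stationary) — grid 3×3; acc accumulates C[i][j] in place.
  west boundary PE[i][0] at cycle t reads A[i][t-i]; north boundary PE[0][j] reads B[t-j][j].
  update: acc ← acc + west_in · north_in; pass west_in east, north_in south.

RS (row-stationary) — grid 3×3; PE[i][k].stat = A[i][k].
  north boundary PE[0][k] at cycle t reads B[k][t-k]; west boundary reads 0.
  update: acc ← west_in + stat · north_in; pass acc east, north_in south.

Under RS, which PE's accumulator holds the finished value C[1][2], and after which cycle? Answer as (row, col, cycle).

(row, col, cycle) = (1, 2, 5)

RS: C[1][2] accumulates in PE[1][2]:
  c0 r1c2: 0 / 0 / 0
  c1 r1c2: 0 / 0 / 0
  c2 r1c2: 0 / 0 / 0
  c3 r1c2: 152 / 152 / 8
  c4 r1c2: 80 / 80 / 4
  c5 r1c2: 110 / 110 / 4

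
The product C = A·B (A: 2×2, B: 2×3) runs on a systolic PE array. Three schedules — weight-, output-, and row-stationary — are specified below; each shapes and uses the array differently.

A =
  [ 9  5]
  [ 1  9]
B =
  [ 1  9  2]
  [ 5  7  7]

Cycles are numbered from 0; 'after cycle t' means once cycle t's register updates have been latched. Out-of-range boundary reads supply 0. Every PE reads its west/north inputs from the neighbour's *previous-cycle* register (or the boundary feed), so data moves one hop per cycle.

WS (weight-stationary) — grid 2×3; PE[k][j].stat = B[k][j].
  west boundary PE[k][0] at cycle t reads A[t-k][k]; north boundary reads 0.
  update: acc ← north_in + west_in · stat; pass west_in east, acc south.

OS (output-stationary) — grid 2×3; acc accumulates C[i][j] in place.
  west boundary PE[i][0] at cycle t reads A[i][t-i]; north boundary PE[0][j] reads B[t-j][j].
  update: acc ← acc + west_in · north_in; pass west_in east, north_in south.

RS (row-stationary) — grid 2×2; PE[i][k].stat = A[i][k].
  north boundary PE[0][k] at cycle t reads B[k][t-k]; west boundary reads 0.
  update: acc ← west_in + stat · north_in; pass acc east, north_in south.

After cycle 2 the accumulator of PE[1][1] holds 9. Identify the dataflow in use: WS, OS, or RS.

— WS: 2×3; PE[1][1] trace:
  [0] (1,1) acc=0 (h:0 v:0)
  [1] (1,1) acc=0 (h:0 v:0)
  [2] (1,1) acc=116 (h:5 v:116)
— OS: 2×3; PE[1][1] trace:
  [0] (1,1) acc=0 (h:0 v:0)
  [1] (1,1) acc=0 (h:0 v:0)
  [2] (1,1) acc=9 (h:1 v:9)
— RS: 2×2; PE[1][1] trace:
  [0] (1,1) acc=0 (h:0 v:0)
  [1] (1,1) acc=0 (h:0 v:0)
  [2] (1,1) acc=46 (h:46 v:5)

dataflow = OS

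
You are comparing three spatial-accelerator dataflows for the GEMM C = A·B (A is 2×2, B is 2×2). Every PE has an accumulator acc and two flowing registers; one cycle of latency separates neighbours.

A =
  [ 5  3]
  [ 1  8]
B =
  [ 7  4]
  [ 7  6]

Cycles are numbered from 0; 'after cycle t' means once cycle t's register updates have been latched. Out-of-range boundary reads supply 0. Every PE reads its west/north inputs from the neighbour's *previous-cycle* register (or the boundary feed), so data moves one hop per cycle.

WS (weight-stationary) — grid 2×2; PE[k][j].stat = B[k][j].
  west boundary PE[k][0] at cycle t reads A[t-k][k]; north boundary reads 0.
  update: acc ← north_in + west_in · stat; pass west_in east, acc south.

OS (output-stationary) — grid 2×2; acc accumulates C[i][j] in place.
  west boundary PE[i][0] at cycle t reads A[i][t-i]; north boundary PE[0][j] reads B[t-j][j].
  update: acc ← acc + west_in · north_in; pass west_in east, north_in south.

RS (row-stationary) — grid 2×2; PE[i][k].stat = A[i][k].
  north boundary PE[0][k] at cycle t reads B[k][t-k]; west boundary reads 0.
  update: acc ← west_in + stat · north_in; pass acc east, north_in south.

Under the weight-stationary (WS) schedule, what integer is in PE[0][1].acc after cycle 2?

WS on a 2×2 grid — tracing PE[0][1] and its feeders:
  step 0 · PE0,0: acc=35; fwd→5 fwd↓35
  step 0 · PE0,1: acc=0; fwd→0 fwd↓0
  step 1 · PE0,0: acc=7; fwd→1 fwd↓7
  step 1 · PE0,1: acc=20; fwd→5 fwd↓20
  step 2 · PE0,0: acc=0; fwd→0 fwd↓0
  step 2 · PE0,1: acc=4; fwd→1 fwd↓4

PE[0][1].acc = 4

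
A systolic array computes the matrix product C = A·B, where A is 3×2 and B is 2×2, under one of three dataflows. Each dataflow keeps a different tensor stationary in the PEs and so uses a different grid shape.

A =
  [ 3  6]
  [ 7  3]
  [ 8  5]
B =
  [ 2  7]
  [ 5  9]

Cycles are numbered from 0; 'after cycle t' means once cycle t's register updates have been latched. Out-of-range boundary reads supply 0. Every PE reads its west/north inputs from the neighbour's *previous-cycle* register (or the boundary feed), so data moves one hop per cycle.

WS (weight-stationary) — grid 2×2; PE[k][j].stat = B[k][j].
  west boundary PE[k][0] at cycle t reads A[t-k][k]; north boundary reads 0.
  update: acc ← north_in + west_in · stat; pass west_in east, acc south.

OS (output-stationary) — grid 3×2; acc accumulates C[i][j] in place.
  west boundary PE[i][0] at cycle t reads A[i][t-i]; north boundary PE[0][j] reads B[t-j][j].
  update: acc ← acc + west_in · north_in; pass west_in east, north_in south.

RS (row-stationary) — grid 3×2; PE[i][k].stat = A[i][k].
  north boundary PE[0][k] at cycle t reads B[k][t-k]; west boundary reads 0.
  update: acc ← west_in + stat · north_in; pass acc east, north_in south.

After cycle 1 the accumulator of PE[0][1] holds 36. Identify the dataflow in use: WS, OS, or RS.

WS [2×2] PE[0][1] across cycles:
  t=0 PE[0][1]: acc=0 h=0 v=0
  t=1 PE[0][1]: acc=21 h=3 v=21
OS [3×2] PE[0][1] across cycles:
  t=0 PE[0][1]: acc=0 h=0 v=0
  t=1 PE[0][1]: acc=21 h=3 v=7
RS [3×2] PE[0][1] across cycles:
  t=0 PE[0][1]: acc=0 h=0 v=0
  t=1 PE[0][1]: acc=36 h=36 v=5

dataflow = RS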